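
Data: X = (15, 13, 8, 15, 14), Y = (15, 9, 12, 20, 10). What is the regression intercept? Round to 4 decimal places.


a = ybar - b*xbar, where b = sum((xi-xbar)(yi-ybar)) / sum((xi-xbar)^2)
n = 5, xbar = 65/5 = 13, ybar = 66/5 = 13.2
Sxy = sum((xi-xbar)(yi-ybar)) = 20
Sxx = sum((xi-xbar)^2) = 34
b = Sxy / Sxx = 10/17 ≈ 0.588235
a = 13.2 - 0.588235 * 13 = 472/85 ≈ 5.552941

5.5529


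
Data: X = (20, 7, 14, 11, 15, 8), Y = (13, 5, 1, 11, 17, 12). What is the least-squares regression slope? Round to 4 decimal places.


b = sum((xi-xbar)(yi-ybar)) / sum((xi-xbar)^2)
n = 6, xbar = 75/6 = 12.5, ybar = 59/6 ≈ 9.833333
Sxy = sum((xi-xbar)(yi-ybar)) = 43.5
Sxx = sum((xi-xbar)^2) = 117.5
b = Sxy / Sxx = 87/235 ≈ 0.370213

0.3702


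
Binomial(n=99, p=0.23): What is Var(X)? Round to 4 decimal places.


Var = n*p*(1-p) = 99 * 0.23 * 0.77 = 17.5329

17.5329


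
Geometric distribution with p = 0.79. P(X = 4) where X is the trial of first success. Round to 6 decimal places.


P = (1-p)^(k-1) * p
(1-p)^(k-1) = 0.21^3 = 0.009261
P = 0.009261 * 0.79 = 0.00731619

0.007316


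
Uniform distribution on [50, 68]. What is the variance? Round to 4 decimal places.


Var = (b-a)^2 / 12
(b-a)^2 = (68 - 50)^2 = 324
Var = 324/12 = 27

27.0000


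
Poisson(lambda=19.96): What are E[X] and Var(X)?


E[X] = Var(X) = lambda = 19.96

19.96, 19.96


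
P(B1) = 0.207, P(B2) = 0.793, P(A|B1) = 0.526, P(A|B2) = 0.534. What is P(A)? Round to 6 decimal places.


P(A) = P(A|B1)*P(B1) + P(A|B2)*P(B2)
P(A|B1)*P(B1) = 0.526 * 0.207 = 0.108882
P(A|B2)*P(B2) = 0.534 * 0.793 = 0.423462
P(A) = 0.108882 + 0.423462 = 0.532344

0.532344


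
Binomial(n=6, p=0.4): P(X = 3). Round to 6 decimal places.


P = C(n,k) * p^k * (1-p)^(n-k)
C(6,3) = 20
p^k = 0.4^3 = 0.064
(1-p)^(n-k) = 0.6^3 = 0.216
P = 20 * 0.064 * 0.216 = 0.27648

0.276480


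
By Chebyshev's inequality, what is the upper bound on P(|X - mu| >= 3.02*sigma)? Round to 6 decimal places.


P <= 1/k^2
k^2 = 3.02^2 = 9.1204
1/k^2 = 1 / 9.1204 ≈ 0.10964431

0.109644


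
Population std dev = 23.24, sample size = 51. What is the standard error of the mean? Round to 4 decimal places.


SE = sigma / sqrt(n)
sqrt(51) ≈ 7.141428
SE = 23.24 / 7.141428 ≈ 3.254251

3.2543


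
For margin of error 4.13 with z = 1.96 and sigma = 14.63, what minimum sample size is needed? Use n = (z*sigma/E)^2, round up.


z*sigma/E = 1.96 * 14.63 / 4.13 = 10241/1475 ≈ 6.943051
(z*sigma/E)^2 ≈ 48.205955
round up: n = 49

49


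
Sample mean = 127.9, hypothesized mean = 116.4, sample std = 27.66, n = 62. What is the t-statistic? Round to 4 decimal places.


t = (xbar - mu0) / (s/sqrt(n))
xbar - mu0 = 127.9 - 116.4 = 11.5
sqrt(62) ≈ 7.87400787
s/sqrt(n) = 27.66 / 7.87400787 ≈ 3.51282351
t = 11.5 / 3.51282351 ≈ 3.273720

3.2737


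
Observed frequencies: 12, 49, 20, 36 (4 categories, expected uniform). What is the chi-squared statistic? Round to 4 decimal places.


chi2 = sum((O-E)^2/E), E = total/4
total = 117, E = 117/4 = 29.25
(12 - 29.25)^2 / 29.25 = 297.5625 / 29.25 = 529/52 ≈ 10.173077
(49 - 29.25)^2 / 29.25 = 390.0625 / 29.25 = 6241/468 ≈ 13.335470
(20 - 29.25)^2 / 29.25 = 85.5625 / 29.25 = 1369/468 ≈ 2.925214
(36 - 29.25)^2 / 29.25 = 45.5625 / 29.25 = 81/52 ≈ 1.557692
chi2 = 3275/117 ≈ 27.991453

27.9915


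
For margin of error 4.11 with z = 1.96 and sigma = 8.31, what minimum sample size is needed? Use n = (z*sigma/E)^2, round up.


z*sigma/E = 1.96 * 8.31 / 4.11 = 13573/3425 ≈ 3.962920
(z*sigma/E)^2 ≈ 15.704733
round up: n = 16

16


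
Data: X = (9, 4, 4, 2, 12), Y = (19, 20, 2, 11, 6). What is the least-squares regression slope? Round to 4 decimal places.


b = sum((xi-xbar)(yi-ybar)) / sum((xi-xbar)^2)
n = 5, xbar = 31/5 = 6.2, ybar = 58/5 = 11.6
Sxy = sum((xi-xbar)(yi-ybar)) = -6.6
Sxx = sum((xi-xbar)^2) = 68.8
b = Sxy / Sxx = -33/344 ≈ -0.095930

-0.0959


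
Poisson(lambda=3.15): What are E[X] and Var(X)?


E[X] = Var(X) = lambda = 3.15

3.15, 3.15


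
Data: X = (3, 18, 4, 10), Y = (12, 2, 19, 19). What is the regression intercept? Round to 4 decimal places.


a = ybar - b*xbar, where b = sum((xi-xbar)(yi-ybar)) / sum((xi-xbar)^2)
n = 4, xbar = 35/4 = 8.75, ybar = 52/4 = 13
Sxy = sum((xi-xbar)(yi-ybar)) = -117
Sxx = sum((xi-xbar)^2) = 142.75
b = Sxy / Sxx = -468/571 ≈ -0.819615
a = 13 - (-0.819615) * 8.75 = 11518/571 ≈ 20.171629

20.1716


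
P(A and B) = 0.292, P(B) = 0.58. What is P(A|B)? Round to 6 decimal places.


P(A|B) = P(A and B) / P(B) = 0.292 / 0.58 = 73/145 ≈ 0.50344828

0.503448


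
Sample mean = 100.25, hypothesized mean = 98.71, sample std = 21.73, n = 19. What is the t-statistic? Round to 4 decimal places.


t = (xbar - mu0) / (s/sqrt(n))
xbar - mu0 = 100.25 - 98.71 = 1.54
sqrt(19) ≈ 4.35889894
s/sqrt(n) = 21.73 / 4.35889894 ≈ 4.98520390
t = 1.54 / 4.98520390 ≈ 0.308914

0.3089


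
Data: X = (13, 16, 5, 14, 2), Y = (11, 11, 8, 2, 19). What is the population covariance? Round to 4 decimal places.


Cov = (1/n)*sum((xi-xbar)(yi-ybar))
n = 5, xbar = 50/5 = 10, ybar = 51/5 = 10.2
sum((xi-xbar)(yi-ybar)) = -85
Cov = -85 / 5 = -17

-17.0000


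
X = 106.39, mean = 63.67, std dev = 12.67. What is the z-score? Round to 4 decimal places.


z = (X - mu) / sigma
X - mu = 106.39 - 63.67 = 42.72
z = 42.72 / 12.67 = 4272/1267 ≈ 3.371744

3.3717


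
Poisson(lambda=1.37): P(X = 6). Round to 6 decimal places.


P = e^(-lam) * lam^k / k!
e^(-1.37) ≈ 0.2541070
lam^k = 1.37^6 ≈ 6.611856
k! = 6! = 720
P = 0.2541070 * 6.611856 / 720 ≈ 0.002333

0.002333


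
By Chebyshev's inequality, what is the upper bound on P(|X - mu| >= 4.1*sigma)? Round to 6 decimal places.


P <= 1/k^2
k^2 = 4.1^2 = 16.81
1/k^2 = 1 / 16.81 = 100/1681 ≈ 0.05948840

0.059488


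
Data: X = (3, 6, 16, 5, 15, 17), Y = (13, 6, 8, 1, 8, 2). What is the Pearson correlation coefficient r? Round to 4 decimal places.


r = sum((xi-xbar)(yi-ybar)) / sqrt(sum((xi-xbar)^2) * sum((yi-ybar)^2))
n = 6, xbar = 62/6 = 31/3 ≈ 10.333333, ybar = 38/6 = 19/3 ≈ 6.333333
Sxy = sum((xi-xbar)(yi-ybar)) = -92/3 ≈ -30.666667
Sxx = sum((xi-xbar)^2) = 598/3 ≈ 199.333333
Syy = sum((yi-ybar)^2) = 292/3 ≈ 97.333333
sqrt(Sxx*Syy) ≈ 139.290264
r = Sxy / sqrt(Sxx*Syy) = -30.666667 / 139.290264 ≈ -0.220164

-0.2202


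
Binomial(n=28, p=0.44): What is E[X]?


E[X] = n*p = 28 * 0.44 = 12.32

12.32


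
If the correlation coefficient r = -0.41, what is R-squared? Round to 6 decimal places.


R^2 = r^2 = (-0.41)^2 = 0.1681

0.168100


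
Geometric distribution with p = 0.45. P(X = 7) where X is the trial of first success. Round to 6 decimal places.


P = (1-p)^(k-1) * p
(1-p)^(k-1) = 0.55^6 ≈ 0.02768064
P = 0.02768064 * 0.45 ≈ 0.01245629

0.012456


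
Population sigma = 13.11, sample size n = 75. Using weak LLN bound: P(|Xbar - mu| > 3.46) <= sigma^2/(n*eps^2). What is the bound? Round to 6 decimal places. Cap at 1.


bound = min(1, sigma^2/(n*eps^2))
sigma^2 = 13.11^2 = 171.8721
n*eps^2 = 75 * 3.46^2 = 75 * 11.9716 = 897.87
sigma^2/(n*eps^2) = 171.8721 / 897.87 ≈ 0.19142203

0.191422


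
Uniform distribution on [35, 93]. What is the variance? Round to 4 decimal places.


Var = (b-a)^2 / 12
(b-a)^2 = (93 - 35)^2 = 3364
Var = 3364/12 ≈ 280.333333

280.3333


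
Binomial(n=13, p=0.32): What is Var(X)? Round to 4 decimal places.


Var = n*p*(1-p) = 13 * 0.32 * 0.68 = 2.8288

2.8288


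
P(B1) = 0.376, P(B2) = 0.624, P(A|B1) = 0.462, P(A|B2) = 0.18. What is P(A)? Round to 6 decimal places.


P(A) = P(A|B1)*P(B1) + P(A|B2)*P(B2)
P(A|B1)*P(B1) = 0.462 * 0.376 = 0.173712
P(A|B2)*P(B2) = 0.18 * 0.624 = 0.11232
P(A) = 0.173712 + 0.11232 = 0.286032

0.286032


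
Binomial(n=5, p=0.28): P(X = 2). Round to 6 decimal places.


P = C(n,k) * p^k * (1-p)^(n-k)
C(5,2) = 10
p^k = 0.28^2 = 0.0784
(1-p)^(n-k) = 0.72^3 = 0.373248
P = 10 * 0.0784 * 0.373248 ≈ 0.292626

0.292626


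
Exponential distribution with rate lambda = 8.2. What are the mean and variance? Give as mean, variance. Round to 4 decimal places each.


mean = 1/lam, var = 1/lam^2
mean = 1 / 8.2 = 5/41 ≈ 0.121951
lam^2 = 8.2^2 = 67.24
var = 1 / 67.24 = 25/1681 ≈ 0.014872

0.1220, 0.0149


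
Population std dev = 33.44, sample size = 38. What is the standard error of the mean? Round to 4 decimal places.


SE = sigma / sqrt(n)
sqrt(38) ≈ 6.164414
SE = 33.44 / 6.164414 ≈ 5.424684

5.4247


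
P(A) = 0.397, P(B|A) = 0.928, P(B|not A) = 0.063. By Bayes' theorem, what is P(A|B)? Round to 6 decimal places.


P(A|B) = P(B|A)*P(A) / P(B), P(B) = P(B|A)*P(A) + P(B|not A)*P(not A)
P(B|A)*P(A) = 0.928 * 0.397 = 0.368416
P(B|not A)*P(not A) = 0.063 * 0.603 = 0.037989
P(B) = 0.368416 + 0.037989 = 0.406405
P(A|B) = 0.368416 / 0.406405 ≈ 0.90652428

0.906524


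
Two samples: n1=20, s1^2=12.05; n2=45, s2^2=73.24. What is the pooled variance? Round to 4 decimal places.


sp^2 = ((n1-1)*s1^2 + (n2-1)*s2^2)/(n1+n2-2)
(n1-1)*s1^2 = 19 * 12.05 = 228.95
(n2-1)*s2^2 = 44 * 73.24 = 3222.56
numerator = 228.95 + 3222.56 = 3451.51
n1+n2-2 = 63
sp^2 = 3451.51 / 63 = 345151/6300 ≈ 54.785873

54.7859


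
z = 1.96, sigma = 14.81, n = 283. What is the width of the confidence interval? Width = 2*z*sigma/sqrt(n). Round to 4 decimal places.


width = 2*z*sigma/sqrt(n)
2*z*sigma = 2 * 1.96 * 14.81 = 58.0552
sqrt(283) ≈ 16.822604
width = 58.0552 / 16.822604 ≈ 3.451023

3.4510


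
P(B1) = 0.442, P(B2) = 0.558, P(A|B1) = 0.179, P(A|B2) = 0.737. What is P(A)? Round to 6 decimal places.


P(A) = P(A|B1)*P(B1) + P(A|B2)*P(B2)
P(A|B1)*P(B1) = 0.179 * 0.442 = 0.079118
P(A|B2)*P(B2) = 0.737 * 0.558 = 0.411246
P(A) = 0.079118 + 0.411246 = 0.490364

0.490364


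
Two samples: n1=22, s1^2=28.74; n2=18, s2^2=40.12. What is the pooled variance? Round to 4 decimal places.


sp^2 = ((n1-1)*s1^2 + (n2-1)*s2^2)/(n1+n2-2)
(n1-1)*s1^2 = 21 * 28.74 = 603.54
(n2-1)*s2^2 = 17 * 40.12 = 682.04
numerator = 603.54 + 682.04 = 1285.58
n1+n2-2 = 38
sp^2 = 1285.58 / 38 = 64279/1900 ≈ 33.831053

33.8311


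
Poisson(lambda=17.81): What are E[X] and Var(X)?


E[X] = Var(X) = lambda = 17.81

17.81, 17.81


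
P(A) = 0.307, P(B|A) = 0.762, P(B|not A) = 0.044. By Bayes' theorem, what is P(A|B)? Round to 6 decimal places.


P(A|B) = P(B|A)*P(A) / P(B), P(B) = P(B|A)*P(A) + P(B|not A)*P(not A)
P(B|A)*P(A) = 0.762 * 0.307 = 0.233934
P(B|not A)*P(not A) = 0.044 * 0.693 = 0.030492
P(B) = 0.233934 + 0.030492 = 0.264426
P(A|B) = 0.233934 / 0.264426 ≈ 0.88468607

0.884686


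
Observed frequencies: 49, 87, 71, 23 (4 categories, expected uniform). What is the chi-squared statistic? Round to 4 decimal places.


chi2 = sum((O-E)^2/E), E = total/4
total = 230, E = 230/4 = 57.5
(49 - 57.5)^2 / 57.5 = 72.25 / 57.5 = 289/230 ≈ 1.256522
(87 - 57.5)^2 / 57.5 = 870.25 / 57.5 = 3481/230 ≈ 15.134783
(71 - 57.5)^2 / 57.5 = 182.25 / 57.5 = 729/230 ≈ 3.169565
(23 - 57.5)^2 / 57.5 = 1190.25 / 57.5 = 20.7
chi2 = 926/23 ≈ 40.260870

40.2609


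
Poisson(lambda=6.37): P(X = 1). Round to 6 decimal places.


P = e^(-lam) * lam^k / k!
e^(-6.37) ≈ 0.001712159
lam^k = 6.37^1 = 6.37
k! = 1! = 1
P = 0.001712159 * 6.37 / 1 ≈ 0.010906

0.010906


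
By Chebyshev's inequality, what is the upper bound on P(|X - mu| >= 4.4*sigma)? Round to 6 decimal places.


P <= 1/k^2
k^2 = 4.4^2 = 19.36
1/k^2 = 1 / 19.36 = 25/484 ≈ 0.05165289

0.051653


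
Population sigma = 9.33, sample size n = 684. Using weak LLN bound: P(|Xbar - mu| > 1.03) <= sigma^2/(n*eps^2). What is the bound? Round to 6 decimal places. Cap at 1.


bound = min(1, sigma^2/(n*eps^2))
sigma^2 = 9.33^2 = 87.0489
n*eps^2 = 684 * 1.03^2 = 684 * 1.0609 = 725.6556
sigma^2/(n*eps^2) = 87.0489 / 725.6556 ≈ 0.11995897

0.119959


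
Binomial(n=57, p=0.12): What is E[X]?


E[X] = n*p = 57 * 0.12 = 6.84

6.84


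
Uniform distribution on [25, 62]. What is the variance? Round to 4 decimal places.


Var = (b-a)^2 / 12
(b-a)^2 = (62 - 25)^2 = 1369
Var = 1369/12 ≈ 114.083333

114.0833


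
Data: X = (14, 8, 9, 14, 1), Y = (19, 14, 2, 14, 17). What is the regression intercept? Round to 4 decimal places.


a = ybar - b*xbar, where b = sum((xi-xbar)(yi-ybar)) / sum((xi-xbar)^2)
n = 5, xbar = 46/5 = 9.2, ybar = 66/5 = 13.2
Sxy = sum((xi-xbar)(yi-ybar)) = 1.8
Sxx = sum((xi-xbar)^2) = 114.8
b = Sxy / Sxx = 9/574 ≈ 0.015679
a = 13.2 - 0.015679 * 9.2 = 3747/287 ≈ 13.055749

13.0557


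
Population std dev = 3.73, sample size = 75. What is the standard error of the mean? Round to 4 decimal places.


SE = sigma / sqrt(n)
sqrt(75) ≈ 8.660254
SE = 3.73 / 8.660254 ≈ 0.430703

0.4307


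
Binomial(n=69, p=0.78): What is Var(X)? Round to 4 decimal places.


Var = n*p*(1-p) = 69 * 0.78 * 0.22 = 11.8404

11.8404


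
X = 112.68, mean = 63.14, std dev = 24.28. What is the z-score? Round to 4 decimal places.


z = (X - mu) / sigma
X - mu = 112.68 - 63.14 = 49.54
z = 49.54 / 24.28 = 2477/1214 ≈ 2.040362

2.0404


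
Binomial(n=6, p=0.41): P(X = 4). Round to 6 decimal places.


P = C(n,k) * p^k * (1-p)^(n-k)
C(6,4) = 15
p^k = 0.41^4 = 0.02825761
(1-p)^(n-k) = 0.59^2 = 0.3481
P = 15 * 0.02825761 * 0.3481 ≈ 0.147547

0.147547


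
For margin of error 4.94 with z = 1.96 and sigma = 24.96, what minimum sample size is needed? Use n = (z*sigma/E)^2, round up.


z*sigma/E = 1.96 * 24.96 / 4.94 = 4704/475 ≈ 9.903158
(z*sigma/E)^2 ≈ 98.072536
round up: n = 99

99


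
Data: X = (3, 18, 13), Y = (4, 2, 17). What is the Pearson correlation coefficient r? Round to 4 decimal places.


r = sum((xi-xbar)(yi-ybar)) / sqrt(sum((xi-xbar)^2) * sum((yi-ybar)^2))
n = 3, xbar = 34/3 ≈ 11.333333, ybar = 23/3 ≈ 7.666667
Sxy = sum((xi-xbar)(yi-ybar)) = 25/3 ≈ 8.333333
Sxx = sum((xi-xbar)^2) = 350/3 ≈ 116.666667
Syy = sum((yi-ybar)^2) = 398/3 ≈ 132.666667
sqrt(Sxx*Syy) ≈ 124.409717
r = Sxy / sqrt(Sxx*Syy) = 8.333333 / 124.409717 ≈ 0.066983

0.0670


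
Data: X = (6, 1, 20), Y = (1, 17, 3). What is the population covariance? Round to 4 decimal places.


Cov = (1/n)*sum((xi-xbar)(yi-ybar))
n = 3, xbar = 27/3 = 9, ybar = 21/3 = 7
sum((xi-xbar)(yi-ybar)) = -106
Cov = -106 / 3 = -106/3 ≈ -35.333333

-35.3333


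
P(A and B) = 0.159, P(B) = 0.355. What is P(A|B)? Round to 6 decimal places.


P(A|B) = P(A and B) / P(B) = 0.159 / 0.355 = 159/355 ≈ 0.44788732

0.447887


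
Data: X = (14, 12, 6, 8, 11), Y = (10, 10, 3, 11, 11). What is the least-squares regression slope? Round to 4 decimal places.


b = sum((xi-xbar)(yi-ybar)) / sum((xi-xbar)^2)
n = 5, xbar = 51/5 = 10.2, ybar = 45/5 = 9
Sxy = sum((xi-xbar)(yi-ybar)) = 28
Sxx = sum((xi-xbar)^2) = 40.8
b = Sxy / Sxx = 35/51 ≈ 0.686275

0.6863


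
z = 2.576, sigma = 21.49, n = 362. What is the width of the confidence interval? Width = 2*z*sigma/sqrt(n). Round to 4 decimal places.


width = 2*z*sigma/sqrt(n)
2*z*sigma = 2 * 2.576 * 21.49 = 110.71648
sqrt(362) ≈ 19.026298
width = 110.71648 / 19.026298 ≈ 5.819129

5.8191


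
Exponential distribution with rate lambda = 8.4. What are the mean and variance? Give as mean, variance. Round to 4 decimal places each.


mean = 1/lam, var = 1/lam^2
mean = 1 / 8.4 = 5/42 ≈ 0.119048
lam^2 = 8.4^2 = 70.56
var = 1 / 70.56 = 25/1764 ≈ 0.014172

0.1190, 0.0142


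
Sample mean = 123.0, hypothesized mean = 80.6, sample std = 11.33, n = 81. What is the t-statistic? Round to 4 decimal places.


t = (xbar - mu0) / (s/sqrt(n))
xbar - mu0 = 123.0 - 80.6 = 42.4
sqrt(81) = 9
s/sqrt(n) = 11.33 / 9 = 1133/900 ≈ 1.25888889
t = 42.4 / 1.25888889 = 38160/1133 ≈ 33.680494

33.6805


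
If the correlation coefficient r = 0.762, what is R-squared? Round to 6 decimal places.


R^2 = r^2 = (0.762)^2 = 0.580644

0.580644


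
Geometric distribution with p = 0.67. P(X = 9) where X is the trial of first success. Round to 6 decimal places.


P = (1-p)^(k-1) * p
(1-p)^(k-1) = 0.33^8 ≈ 0.0001406409
P = 0.0001406409 * 0.67 ≈ 0.00009422938

0.000094


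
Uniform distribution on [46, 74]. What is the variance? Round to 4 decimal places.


Var = (b-a)^2 / 12
(b-a)^2 = (74 - 46)^2 = 784
Var = 784/12 ≈ 65.333333

65.3333


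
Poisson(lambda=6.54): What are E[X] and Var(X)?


E[X] = Var(X) = lambda = 6.54

6.54, 6.54


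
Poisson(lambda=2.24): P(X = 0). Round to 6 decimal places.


P = e^(-lam) * lam^k / k!
e^(-2.24) ≈ 0.1064585
lam^k = 2.24^0 = 1
k! = 0! = 1
P = 0.1064585 * 1 / 1 ≈ 0.106459

0.106459


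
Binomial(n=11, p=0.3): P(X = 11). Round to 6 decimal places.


P = C(n,k) * p^k * (1-p)^(n-k)
C(11,11) = 1
p^k = 0.3^11 = 0.00000177147
(1-p)^(n-k) = 0.7^0 = 1
P = 1 * 0.00000177147 * 1 ≈ 0.000002

0.000002


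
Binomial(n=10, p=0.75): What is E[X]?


E[X] = n*p = 10 * 0.75 = 7.5

7.5


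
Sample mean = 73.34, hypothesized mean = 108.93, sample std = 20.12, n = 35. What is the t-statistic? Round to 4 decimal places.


t = (xbar - mu0) / (s/sqrt(n))
xbar - mu0 = 73.34 - 108.93 = -35.59
sqrt(35) ≈ 5.91607978
s/sqrt(n) = 20.12 / 5.91607978 ≈ 3.40090072
t = -35.59 / 3.40090072 ≈ -10.464875

-10.4649


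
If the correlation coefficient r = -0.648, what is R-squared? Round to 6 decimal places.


R^2 = r^2 = (-0.648)^2 = 0.419904

0.419904


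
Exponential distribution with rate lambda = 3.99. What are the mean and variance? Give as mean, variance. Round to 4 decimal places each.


mean = 1/lam, var = 1/lam^2
mean = 1 / 3.99 = 100/399 ≈ 0.250627
lam^2 = 3.99^2 = 15.9201
var = 1 / 15.9201 ≈ 0.062814

0.2506, 0.0628


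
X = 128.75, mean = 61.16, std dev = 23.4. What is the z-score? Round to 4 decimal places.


z = (X - mu) / sigma
X - mu = 128.75 - 61.16 = 67.59
z = 67.59 / 23.4 = 751/260 ≈ 2.888462

2.8885


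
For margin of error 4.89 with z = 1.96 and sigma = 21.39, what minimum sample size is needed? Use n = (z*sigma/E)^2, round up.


z*sigma/E = 1.96 * 21.39 / 4.89 = 34937/4075 ≈ 8.573497
(z*sigma/E)^2 ≈ 73.504850
round up: n = 74

74


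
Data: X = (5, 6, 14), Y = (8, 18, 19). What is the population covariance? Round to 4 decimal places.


Cov = (1/n)*sum((xi-xbar)(yi-ybar))
n = 3, xbar = 25/3 ≈ 8.333333, ybar = 45/3 = 15
sum((xi-xbar)(yi-ybar)) = 39
Cov = 39 / 3 = 13

13.0000


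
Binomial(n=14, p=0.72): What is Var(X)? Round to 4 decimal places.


Var = n*p*(1-p) = 14 * 0.72 * 0.28 = 2.8224

2.8224


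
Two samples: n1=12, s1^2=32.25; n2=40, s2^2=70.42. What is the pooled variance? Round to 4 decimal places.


sp^2 = ((n1-1)*s1^2 + (n2-1)*s2^2)/(n1+n2-2)
(n1-1)*s1^2 = 11 * 32.25 = 354.75
(n2-1)*s2^2 = 39 * 70.42 = 2746.38
numerator = 354.75 + 2746.38 = 3101.13
n1+n2-2 = 50
sp^2 = 3101.13 / 50 = 62.0226

62.0226


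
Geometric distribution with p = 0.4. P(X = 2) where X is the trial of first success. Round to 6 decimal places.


P = (1-p)^(k-1) * p
(1-p)^(k-1) = 0.6^1 = 0.6
P = 0.6 * 0.4 = 0.24

0.240000


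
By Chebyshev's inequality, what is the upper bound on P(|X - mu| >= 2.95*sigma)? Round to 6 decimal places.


P <= 1/k^2
k^2 = 2.95^2 = 8.7025
1/k^2 = 1 / 8.7025 = 400/3481 ≈ 0.11490951

0.114910


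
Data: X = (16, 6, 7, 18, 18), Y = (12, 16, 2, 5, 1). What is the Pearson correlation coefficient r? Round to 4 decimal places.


r = sum((xi-xbar)(yi-ybar)) / sqrt(sum((xi-xbar)^2) * sum((yi-ybar)^2))
n = 5, xbar = 65/5 = 13, ybar = 36/5 = 7.2
Sxy = sum((xi-xbar)(yi-ybar)) = -58
Sxx = sum((xi-xbar)^2) = 144
Syy = sum((yi-ybar)^2) = 170.8
sqrt(Sxx*Syy) ≈ 156.828569
r = Sxy / sqrt(Sxx*Syy) = -58 / 156.828569 ≈ -0.369831

-0.3698


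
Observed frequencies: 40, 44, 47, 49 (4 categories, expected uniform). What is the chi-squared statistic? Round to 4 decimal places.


chi2 = sum((O-E)^2/E), E = total/4
total = 180, E = 180/4 = 45
(40 - 45)^2 / 45 = 25 / 45 = 5/9 ≈ 0.555556
(44 - 45)^2 / 45 = 1 / 45 = 1/45 ≈ 0.022222
(47 - 45)^2 / 45 = 4 / 45 = 4/45 ≈ 0.088889
(49 - 45)^2 / 45 = 16 / 45 = 16/45 ≈ 0.355556
chi2 = 46/45 ≈ 1.022222

1.0222


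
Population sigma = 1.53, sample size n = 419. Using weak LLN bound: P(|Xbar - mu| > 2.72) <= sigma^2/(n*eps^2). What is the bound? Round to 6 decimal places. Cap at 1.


bound = min(1, sigma^2/(n*eps^2))
sigma^2 = 1.53^2 = 2.3409
n*eps^2 = 419 * 2.72^2 = 419 * 7.3984 = 3099.9296
sigma^2/(n*eps^2) = 2.3409 / 3099.9296 ≈ 0.00075515

0.000755


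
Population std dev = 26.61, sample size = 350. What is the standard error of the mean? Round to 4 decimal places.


SE = sigma / sqrt(n)
sqrt(350) ≈ 18.708287
SE = 26.61 / 18.708287 ≈ 1.422364

1.4224


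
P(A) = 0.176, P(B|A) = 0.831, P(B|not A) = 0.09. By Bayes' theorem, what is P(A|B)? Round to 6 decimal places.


P(A|B) = P(B|A)*P(A) / P(B), P(B) = P(B|A)*P(A) + P(B|not A)*P(not A)
P(B|A)*P(A) = 0.831 * 0.176 = 0.146256
P(B|not A)*P(not A) = 0.09 * 0.824 = 0.07416
P(B) = 0.146256 + 0.07416 = 0.220416
P(A|B) = 0.146256 / 0.220416 = 3047/4592 ≈ 0.66354530

0.663545


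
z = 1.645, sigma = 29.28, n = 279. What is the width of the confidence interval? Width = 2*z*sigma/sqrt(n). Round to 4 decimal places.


width = 2*z*sigma/sqrt(n)
2*z*sigma = 2 * 1.645 * 29.28 = 96.3312
sqrt(279) ≈ 16.703293
width = 96.3312 / 16.703293 ≈ 5.767198

5.7672


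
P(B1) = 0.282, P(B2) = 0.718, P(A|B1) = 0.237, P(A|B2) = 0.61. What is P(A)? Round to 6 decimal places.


P(A) = P(A|B1)*P(B1) + P(A|B2)*P(B2)
P(A|B1)*P(B1) = 0.237 * 0.282 = 0.066834
P(A|B2)*P(B2) = 0.61 * 0.718 = 0.43798
P(A) = 0.066834 + 0.43798 = 0.504814

0.504814


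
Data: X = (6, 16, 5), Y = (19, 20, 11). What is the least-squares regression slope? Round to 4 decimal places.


b = sum((xi-xbar)(yi-ybar)) / sum((xi-xbar)^2)
n = 3, xbar = 27/3 = 9, ybar = 50/3 ≈ 16.666667
Sxy = sum((xi-xbar)(yi-ybar)) = 39
Sxx = sum((xi-xbar)^2) = 74
b = Sxy / Sxx = 39/74 ≈ 0.527027

0.5270


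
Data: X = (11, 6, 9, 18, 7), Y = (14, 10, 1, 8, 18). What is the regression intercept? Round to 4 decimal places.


a = ybar - b*xbar, where b = sum((xi-xbar)(yi-ybar)) / sum((xi-xbar)^2)
n = 5, xbar = 51/5 = 10.2, ybar = 51/5 = 10.2
Sxy = sum((xi-xbar)(yi-ybar)) = -27.2
Sxx = sum((xi-xbar)^2) = 90.8
b = Sxy / Sxx = -68/227 ≈ -0.299559
a = 10.2 - (-0.299559) * 10.2 = 3009/227 ≈ 13.255507

13.2555


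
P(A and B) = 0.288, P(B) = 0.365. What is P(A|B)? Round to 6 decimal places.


P(A|B) = P(A and B) / P(B) = 0.288 / 0.365 = 288/365 ≈ 0.78904110

0.789041


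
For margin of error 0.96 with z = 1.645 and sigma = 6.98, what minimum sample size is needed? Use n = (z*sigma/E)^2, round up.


z*sigma/E = 1.645 * 6.98 / 0.96 = 114821/9600 ≈ 11.960521
(z*sigma/E)^2 ≈ 143.054059
round up: n = 144

144


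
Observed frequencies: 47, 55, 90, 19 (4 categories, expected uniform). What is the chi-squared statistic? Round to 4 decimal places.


chi2 = sum((O-E)^2/E), E = total/4
total = 211, E = 211/4 = 52.75
(47 - 52.75)^2 / 52.75 = 33.0625 / 52.75 = 529/844 ≈ 0.626777
(55 - 52.75)^2 / 52.75 = 5.0625 / 52.75 = 81/844 ≈ 0.095972
(90 - 52.75)^2 / 52.75 = 1387.5625 / 52.75 = 22201/844 ≈ 26.304502
(19 - 52.75)^2 / 52.75 = 1139.0625 / 52.75 = 18225/844 ≈ 21.593602
chi2 = 10259/211 ≈ 48.620853

48.6209


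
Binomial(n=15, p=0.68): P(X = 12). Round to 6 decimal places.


P = C(n,k) * p^k * (1-p)^(n-k)
C(15,12) = 455
p^k = 0.68^12 ≈ 0.009774779
(1-p)^(n-k) = 0.32^3 = 0.032768
P = 455 * 0.009774779 * 0.032768 ≈ 0.145736

0.145736


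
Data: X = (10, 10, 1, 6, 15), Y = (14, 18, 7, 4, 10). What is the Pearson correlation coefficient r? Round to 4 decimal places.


r = sum((xi-xbar)(yi-ybar)) / sqrt(sum((xi-xbar)^2) * sum((yi-ybar)^2))
n = 5, xbar = 42/5 = 8.4, ybar = 53/5 = 10.6
Sxy = sum((xi-xbar)(yi-ybar)) = 55.8
Sxx = sum((xi-xbar)^2) = 109.2
Syy = sum((yi-ybar)^2) = 123.2
sqrt(Sxx*Syy) ≈ 115.988965
r = Sxy / sqrt(Sxx*Syy) = 55.8 / 115.988965 ≈ 0.481080

0.4811


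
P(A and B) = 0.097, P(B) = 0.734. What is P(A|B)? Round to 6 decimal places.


P(A|B) = P(A and B) / P(B) = 0.097 / 0.734 = 97/734 ≈ 0.13215259

0.132153


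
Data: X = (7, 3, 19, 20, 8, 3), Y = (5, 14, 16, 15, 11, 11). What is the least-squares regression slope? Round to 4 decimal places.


b = sum((xi-xbar)(yi-ybar)) / sum((xi-xbar)^2)
n = 6, xbar = 60/6 = 10, ybar = 72/6 = 12
Sxy = sum((xi-xbar)(yi-ybar)) = 82
Sxx = sum((xi-xbar)^2) = 292
b = Sxy / Sxx = 41/146 ≈ 0.280822

0.2808


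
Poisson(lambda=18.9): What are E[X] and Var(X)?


E[X] = Var(X) = lambda = 18.9

18.9, 18.9


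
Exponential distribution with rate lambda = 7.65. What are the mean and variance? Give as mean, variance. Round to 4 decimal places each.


mean = 1/lam, var = 1/lam^2
mean = 1 / 7.65 = 20/153 ≈ 0.130719
lam^2 = 7.65^2 = 58.5225
var = 1 / 58.5225 ≈ 0.017087

0.1307, 0.0171


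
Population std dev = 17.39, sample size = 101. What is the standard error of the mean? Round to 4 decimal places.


SE = sigma / sqrt(n)
sqrt(101) ≈ 10.049876
SE = 17.39 / 10.049876 ≈ 1.730370

1.7304


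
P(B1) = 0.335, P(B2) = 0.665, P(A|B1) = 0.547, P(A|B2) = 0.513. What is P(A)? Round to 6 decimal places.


P(A) = P(A|B1)*P(B1) + P(A|B2)*P(B2)
P(A|B1)*P(B1) = 0.547 * 0.335 = 0.183245
P(A|B2)*P(B2) = 0.513 * 0.665 = 0.341145
P(A) = 0.183245 + 0.341145 = 0.52439

0.524390


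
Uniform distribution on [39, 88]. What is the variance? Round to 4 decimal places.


Var = (b-a)^2 / 12
(b-a)^2 = (88 - 39)^2 = 2401
Var = 2401/12 ≈ 200.083333

200.0833


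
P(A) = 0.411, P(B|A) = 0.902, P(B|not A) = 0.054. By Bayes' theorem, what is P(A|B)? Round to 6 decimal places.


P(A|B) = P(B|A)*P(A) / P(B), P(B) = P(B|A)*P(A) + P(B|not A)*P(not A)
P(B|A)*P(A) = 0.902 * 0.411 = 0.370722
P(B|not A)*P(not A) = 0.054 * 0.589 = 0.031806
P(B) = 0.370722 + 0.031806 = 0.402528
P(A|B) = 0.370722 / 0.402528 ≈ 0.92098438

0.920984


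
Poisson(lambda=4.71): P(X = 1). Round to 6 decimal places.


P = e^(-lam) * lam^k / k!
e^(-4.71) ≈ 0.009004778
lam^k = 4.71^1 = 4.71
k! = 1! = 1
P = 0.009004778 * 4.71 / 1 ≈ 0.042413

0.042413


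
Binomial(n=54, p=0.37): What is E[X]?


E[X] = n*p = 54 * 0.37 = 19.98

19.98


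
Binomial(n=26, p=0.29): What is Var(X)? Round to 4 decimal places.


Var = n*p*(1-p) = 26 * 0.29 * 0.71 = 5.3534

5.3534


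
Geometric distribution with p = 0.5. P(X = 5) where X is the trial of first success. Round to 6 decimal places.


P = (1-p)^(k-1) * p
(1-p)^(k-1) = 0.5^4 = 0.0625
P = 0.0625 * 0.5 = 0.03125

0.031250


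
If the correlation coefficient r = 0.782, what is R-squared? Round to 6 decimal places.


R^2 = r^2 = (0.782)^2 = 0.611524

0.611524


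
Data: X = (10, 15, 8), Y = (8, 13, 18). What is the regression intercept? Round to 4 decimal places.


a = ybar - b*xbar, where b = sum((xi-xbar)(yi-ybar)) / sum((xi-xbar)^2)
n = 3, xbar = 33/3 = 11, ybar = 39/3 = 13
Sxy = sum((xi-xbar)(yi-ybar)) = -10
Sxx = sum((xi-xbar)^2) = 26
b = Sxy / Sxx = -5/13 ≈ -0.384615
a = 13 - (-0.384615) * 11 = 224/13 ≈ 17.230769

17.2308


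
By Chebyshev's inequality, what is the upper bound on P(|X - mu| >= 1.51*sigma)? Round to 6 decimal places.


P <= 1/k^2
k^2 = 1.51^2 = 2.2801
1/k^2 = 1 / 2.2801 ≈ 0.43857726

0.438577


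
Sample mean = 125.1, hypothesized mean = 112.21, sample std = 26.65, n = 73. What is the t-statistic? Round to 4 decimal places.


t = (xbar - mu0) / (s/sqrt(n))
xbar - mu0 = 125.1 - 112.21 = 12.89
sqrt(73) ≈ 8.54400375
s/sqrt(n) = 26.65 / 8.54400375 ≈ 3.11914657
t = 12.89 / 3.11914657 ≈ 4.132541

4.1325


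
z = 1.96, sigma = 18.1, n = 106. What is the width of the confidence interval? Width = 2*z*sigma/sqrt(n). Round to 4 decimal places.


width = 2*z*sigma/sqrt(n)
2*z*sigma = 2 * 1.96 * 18.1 = 70.952
sqrt(106) ≈ 10.295630
width = 70.952 / 10.295630 ≈ 6.891467

6.8915


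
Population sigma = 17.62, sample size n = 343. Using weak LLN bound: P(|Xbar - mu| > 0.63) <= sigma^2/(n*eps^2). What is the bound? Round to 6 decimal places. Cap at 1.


bound = min(1, sigma^2/(n*eps^2))
sigma^2 = 17.62^2 = 310.4644
n*eps^2 = 343 * 0.63^2 = 343 * 0.3969 = 136.1367
sigma^2/(n*eps^2) = 310.4644 / 136.1367 ≈ 2.28053420
this exceeds 1, so the bound is capped at 1

1.000000


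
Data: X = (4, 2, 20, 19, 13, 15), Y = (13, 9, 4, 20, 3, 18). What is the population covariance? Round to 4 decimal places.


Cov = (1/n)*sum((xi-xbar)(yi-ybar))
n = 6, xbar = 73/6 ≈ 12.166667, ybar = 67/6 ≈ 11.166667
sum((xi-xbar)(yi-ybar)) = 143/6 ≈ 23.833333
Cov = 23.833333 / 6 = 143/36 ≈ 3.972222

3.9722


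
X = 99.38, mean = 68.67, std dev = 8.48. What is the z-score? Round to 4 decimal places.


z = (X - mu) / sigma
X - mu = 99.38 - 68.67 = 30.71
z = 30.71 / 8.48 = 3071/848 ≈ 3.621462

3.6215


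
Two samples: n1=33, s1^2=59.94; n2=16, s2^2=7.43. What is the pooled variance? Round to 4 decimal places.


sp^2 = ((n1-1)*s1^2 + (n2-1)*s2^2)/(n1+n2-2)
(n1-1)*s1^2 = 32 * 59.94 = 1918.08
(n2-1)*s2^2 = 15 * 7.43 = 111.45
numerator = 1918.08 + 111.45 = 2029.53
n1+n2-2 = 47
sp^2 = 2029.53 / 47 = 202953/4700 ≈ 43.181489

43.1815


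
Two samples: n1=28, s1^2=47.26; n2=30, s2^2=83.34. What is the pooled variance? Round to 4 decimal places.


sp^2 = ((n1-1)*s1^2 + (n2-1)*s2^2)/(n1+n2-2)
(n1-1)*s1^2 = 27 * 47.26 = 1276.02
(n2-1)*s2^2 = 29 * 83.34 = 2416.86
numerator = 1276.02 + 2416.86 = 3692.88
n1+n2-2 = 56
sp^2 = 3692.88 / 56 = 46161/700 ≈ 65.944286

65.9443


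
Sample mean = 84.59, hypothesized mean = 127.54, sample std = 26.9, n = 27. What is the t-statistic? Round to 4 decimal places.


t = (xbar - mu0) / (s/sqrt(n))
xbar - mu0 = 84.59 - 127.54 = -42.95
sqrt(27) ≈ 5.19615242
s/sqrt(n) = 26.9 / 5.19615242 ≈ 5.17690741
t = -42.95 / 5.17690741 ≈ -8.296459

-8.2965


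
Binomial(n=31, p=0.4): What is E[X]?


E[X] = n*p = 31 * 0.4 = 12.4

12.4


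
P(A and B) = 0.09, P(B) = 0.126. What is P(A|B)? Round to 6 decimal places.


P(A|B) = P(A and B) / P(B) = 0.09 / 0.126 = 5/7 ≈ 0.71428571

0.714286


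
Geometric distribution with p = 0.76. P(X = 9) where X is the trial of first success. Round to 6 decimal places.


P = (1-p)^(k-1) * p
(1-p)^(k-1) = 0.24^8 ≈ 0.00001100753
P = 0.00001100753 * 0.76 ≈ 0.000008365724

0.000008


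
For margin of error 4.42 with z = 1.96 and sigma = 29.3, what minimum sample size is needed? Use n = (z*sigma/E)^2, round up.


z*sigma/E = 1.96 * 29.3 / 4.42 = 14357/1105 ≈ 12.992760
(z*sigma/E)^2 ≈ 168.811817
round up: n = 169

169


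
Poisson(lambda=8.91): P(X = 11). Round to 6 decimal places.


P = e^(-lam) * lam^k / k!
e^(-8.91) ≈ 0.0001350318
lam^k = 8.91^11 ≈ 28096663127.110779
k! = 11! = 39916800
P = 0.0001350318 * 28096663127.110779 / 39916800 ≈ 0.095046

0.095046


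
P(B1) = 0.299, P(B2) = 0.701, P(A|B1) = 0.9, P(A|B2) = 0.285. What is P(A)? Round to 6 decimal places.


P(A) = P(A|B1)*P(B1) + P(A|B2)*P(B2)
P(A|B1)*P(B1) = 0.9 * 0.299 = 0.2691
P(A|B2)*P(B2) = 0.285 * 0.701 = 0.199785
P(A) = 0.2691 + 0.199785 = 0.468885

0.468885


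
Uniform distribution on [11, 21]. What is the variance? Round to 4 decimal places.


Var = (b-a)^2 / 12
(b-a)^2 = (21 - 11)^2 = 100
Var = 100/12 ≈ 8.333333

8.3333


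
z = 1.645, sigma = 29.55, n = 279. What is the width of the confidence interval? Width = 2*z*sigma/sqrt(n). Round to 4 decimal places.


width = 2*z*sigma/sqrt(n)
2*z*sigma = 2 * 1.645 * 29.55 = 97.2195
sqrt(279) ≈ 16.703293
width = 97.2195 / 16.703293 ≈ 5.820379

5.8204


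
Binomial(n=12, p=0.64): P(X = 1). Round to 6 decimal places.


P = C(n,k) * p^k * (1-p)^(n-k)
C(12,1) = 12
p^k = 0.64^1 = 0.64
(1-p)^(n-k) = 0.36^11 ≈ 0.00001316217
P = 12 * 0.64 * 0.00001316217 ≈ 0.000101

0.000101


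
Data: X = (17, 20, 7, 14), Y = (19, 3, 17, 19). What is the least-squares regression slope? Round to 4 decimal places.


b = sum((xi-xbar)(yi-ybar)) / sum((xi-xbar)^2)
n = 4, xbar = 58/4 = 14.5, ybar = 58/4 = 14.5
Sxy = sum((xi-xbar)(yi-ybar)) = -73
Sxx = sum((xi-xbar)^2) = 93
b = Sxy / Sxx = -73/93 ≈ -0.784946

-0.7849


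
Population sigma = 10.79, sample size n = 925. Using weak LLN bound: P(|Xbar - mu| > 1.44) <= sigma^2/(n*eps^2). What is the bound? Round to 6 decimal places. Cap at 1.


bound = min(1, sigma^2/(n*eps^2))
sigma^2 = 10.79^2 = 116.4241
n*eps^2 = 925 * 1.44^2 = 925 * 2.0736 = 1918.08
sigma^2/(n*eps^2) = 116.4241 / 1918.08 ≈ 0.06069825

0.060698


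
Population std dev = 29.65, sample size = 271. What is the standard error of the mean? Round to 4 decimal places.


SE = sigma / sqrt(n)
sqrt(271) ≈ 16.462078
SE = 29.65 / 16.462078 ≈ 1.801109

1.8011


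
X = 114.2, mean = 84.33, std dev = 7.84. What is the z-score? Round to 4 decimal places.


z = (X - mu) / sigma
X - mu = 114.2 - 84.33 = 29.87
z = 29.87 / 7.84 = 2987/784 ≈ 3.809949

3.8099


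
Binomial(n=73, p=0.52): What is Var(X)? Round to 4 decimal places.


Var = n*p*(1-p) = 73 * 0.52 * 0.48 = 18.2208

18.2208


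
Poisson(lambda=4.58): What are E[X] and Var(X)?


E[X] = Var(X) = lambda = 4.58

4.58, 4.58


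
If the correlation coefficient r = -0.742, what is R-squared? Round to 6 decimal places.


R^2 = r^2 = (-0.742)^2 = 0.550564

0.550564


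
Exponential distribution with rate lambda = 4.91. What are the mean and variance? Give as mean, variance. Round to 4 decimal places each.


mean = 1/lam, var = 1/lam^2
mean = 1 / 4.91 = 100/491 ≈ 0.203666
lam^2 = 4.91^2 = 24.1081
var = 1 / 24.1081 ≈ 0.041480

0.2037, 0.0415


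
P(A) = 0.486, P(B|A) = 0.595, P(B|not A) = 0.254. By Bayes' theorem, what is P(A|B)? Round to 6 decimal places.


P(A|B) = P(B|A)*P(A) / P(B), P(B) = P(B|A)*P(A) + P(B|not A)*P(not A)
P(B|A)*P(A) = 0.595 * 0.486 = 0.28917
P(B|not A)*P(not A) = 0.254 * 0.514 = 0.130556
P(B) = 0.28917 + 0.130556 = 0.419726
P(A|B) = 0.28917 / 0.419726 ≈ 0.68894946

0.688949


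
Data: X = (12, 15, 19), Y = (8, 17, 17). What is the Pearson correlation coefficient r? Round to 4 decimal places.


r = sum((xi-xbar)(yi-ybar)) / sqrt(sum((xi-xbar)^2) * sum((yi-ybar)^2))
n = 3, xbar = 46/3 ≈ 15.333333, ybar = 42/3 = 14
Sxy = sum((xi-xbar)(yi-ybar)) = 30
Sxx = sum((xi-xbar)^2) = 74/3 ≈ 24.666667
Syy = sum((yi-ybar)^2) = 54
sqrt(Sxx*Syy) ≈ 36.496575
r = Sxy / sqrt(Sxx*Syy) = 30 / 36.496575 ≈ 0.821995

0.8220


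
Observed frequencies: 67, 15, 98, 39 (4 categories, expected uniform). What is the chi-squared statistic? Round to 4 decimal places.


chi2 = sum((O-E)^2/E), E = total/4
total = 219, E = 219/4 = 54.75
(67 - 54.75)^2 / 54.75 = 150.0625 / 54.75 = 2401/876 ≈ 2.740868
(15 - 54.75)^2 / 54.75 = 1580.0625 / 54.75 = 8427/292 ≈ 28.859589
(98 - 54.75)^2 / 54.75 = 1870.5625 / 54.75 = 29929/876 ≈ 34.165525
(39 - 54.75)^2 / 54.75 = 248.0625 / 54.75 = 1323/292 ≈ 4.530822
chi2 = 15395/219 ≈ 70.296804

70.2968


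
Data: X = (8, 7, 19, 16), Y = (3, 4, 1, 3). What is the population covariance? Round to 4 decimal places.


Cov = (1/n)*sum((xi-xbar)(yi-ybar))
n = 4, xbar = 50/4 = 12.5, ybar = 11/4 = 2.75
sum((xi-xbar)(yi-ybar)) = -18.5
Cov = -18.5 / 4 = -4.625

-4.6250


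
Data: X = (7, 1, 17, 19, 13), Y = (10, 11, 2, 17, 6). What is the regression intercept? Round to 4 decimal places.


a = ybar - b*xbar, where b = sum((xi-xbar)(yi-ybar)) / sum((xi-xbar)^2)
n = 5, xbar = 57/5 = 11.4, ybar = 46/5 = 9.2
Sxy = sum((xi-xbar)(yi-ybar)) = -8.4
Sxx = sum((xi-xbar)^2) = 219.2
b = Sxy / Sxx = -21/548 ≈ -0.038321
a = 9.2 - (-0.038321) * 11.4 = 5281/548 ≈ 9.636861

9.6369


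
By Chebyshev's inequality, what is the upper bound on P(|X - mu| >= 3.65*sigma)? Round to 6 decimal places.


P <= 1/k^2
k^2 = 3.65^2 = 13.3225
1/k^2 = 1 / 13.3225 = 400/5329 ≈ 0.07506099

0.075061


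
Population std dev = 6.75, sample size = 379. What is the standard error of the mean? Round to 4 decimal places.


SE = sigma / sqrt(n)
sqrt(379) ≈ 19.467922
SE = 6.75 / 19.467922 ≈ 0.346724

0.3467


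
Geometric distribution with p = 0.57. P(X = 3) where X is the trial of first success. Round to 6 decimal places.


P = (1-p)^(k-1) * p
(1-p)^(k-1) = 0.43^2 = 0.1849
P = 0.1849 * 0.57 = 0.105393

0.105393


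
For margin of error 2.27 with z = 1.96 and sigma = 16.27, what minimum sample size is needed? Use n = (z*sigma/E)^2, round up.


z*sigma/E = 1.96 * 16.27 / 2.27 = 79723/5675 ≈ 14.048106
(z*sigma/E)^2 ≈ 197.349275
round up: n = 198

198


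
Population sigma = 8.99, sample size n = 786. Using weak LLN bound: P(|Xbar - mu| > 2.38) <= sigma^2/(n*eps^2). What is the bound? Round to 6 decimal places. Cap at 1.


bound = min(1, sigma^2/(n*eps^2))
sigma^2 = 8.99^2 = 80.8201
n*eps^2 = 786 * 2.38^2 = 786 * 5.6644 = 4452.2184
sigma^2/(n*eps^2) = 80.8201 / 4452.2184 ≈ 0.01815277

0.018153


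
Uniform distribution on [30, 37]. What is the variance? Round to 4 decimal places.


Var = (b-a)^2 / 12
(b-a)^2 = (37 - 30)^2 = 49
Var = 49/12 ≈ 4.083333

4.0833


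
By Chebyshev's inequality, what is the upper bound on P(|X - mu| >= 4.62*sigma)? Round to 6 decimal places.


P <= 1/k^2
k^2 = 4.62^2 = 21.3444
1/k^2 = 1 / 21.3444 ≈ 0.04685070

0.046851


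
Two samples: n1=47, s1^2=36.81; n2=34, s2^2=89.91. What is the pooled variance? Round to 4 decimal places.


sp^2 = ((n1-1)*s1^2 + (n2-1)*s2^2)/(n1+n2-2)
(n1-1)*s1^2 = 46 * 36.81 = 1693.26
(n2-1)*s2^2 = 33 * 89.91 = 2967.03
numerator = 1693.26 + 2967.03 = 4660.29
n1+n2-2 = 79
sp^2 = 4660.29 / 79 = 466029/7900 ≈ 58.991013

58.9910


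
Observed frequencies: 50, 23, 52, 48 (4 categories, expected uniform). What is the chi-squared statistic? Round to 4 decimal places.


chi2 = sum((O-E)^2/E), E = total/4
total = 173, E = 173/4 = 43.25
(50 - 43.25)^2 / 43.25 = 45.5625 / 43.25 = 729/692 ≈ 1.053468
(23 - 43.25)^2 / 43.25 = 410.0625 / 43.25 = 6561/692 ≈ 9.481214
(52 - 43.25)^2 / 43.25 = 76.5625 / 43.25 = 1225/692 ≈ 1.770231
(48 - 43.25)^2 / 43.25 = 22.5625 / 43.25 = 361/692 ≈ 0.521676
chi2 = 2219/173 ≈ 12.826590

12.8266


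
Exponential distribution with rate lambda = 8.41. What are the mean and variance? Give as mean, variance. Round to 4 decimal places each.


mean = 1/lam, var = 1/lam^2
mean = 1 / 8.41 = 100/841 ≈ 0.118906
lam^2 = 8.41^2 = 70.7281
var = 1 / 70.7281 ≈ 0.014139

0.1189, 0.0141


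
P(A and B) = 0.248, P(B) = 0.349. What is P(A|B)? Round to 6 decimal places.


P(A|B) = P(A and B) / P(B) = 0.248 / 0.349 = 248/349 ≈ 0.71060172

0.710602


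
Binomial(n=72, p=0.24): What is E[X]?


E[X] = n*p = 72 * 0.24 = 17.28

17.28


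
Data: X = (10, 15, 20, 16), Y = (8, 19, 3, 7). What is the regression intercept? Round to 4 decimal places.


a = ybar - b*xbar, where b = sum((xi-xbar)(yi-ybar)) / sum((xi-xbar)^2)
n = 4, xbar = 61/4 = 15.25, ybar = 37/4 = 9.25
Sxy = sum((xi-xbar)(yi-ybar)) = -27.25
Sxx = sum((xi-xbar)^2) = 50.75
b = Sxy / Sxx = -109/203 ≈ -0.536946
a = 9.25 - (-0.536946) * 15.25 = 3540/203 ≈ 17.438424

17.4384


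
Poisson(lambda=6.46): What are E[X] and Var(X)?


E[X] = Var(X) = lambda = 6.46

6.46, 6.46


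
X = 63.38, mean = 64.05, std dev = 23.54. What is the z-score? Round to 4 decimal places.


z = (X - mu) / sigma
X - mu = 63.38 - 64.05 = -0.67
z = -0.67 / 23.54 = -67/2354 ≈ -0.028462

-0.0285


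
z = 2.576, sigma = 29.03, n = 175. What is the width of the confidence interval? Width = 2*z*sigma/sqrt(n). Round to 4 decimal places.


width = 2*z*sigma/sqrt(n)
2*z*sigma = 2 * 2.576 * 29.03 = 149.56256
sqrt(175) ≈ 13.228757
width = 149.56256 / 13.228757 ≈ 11.305867

11.3059


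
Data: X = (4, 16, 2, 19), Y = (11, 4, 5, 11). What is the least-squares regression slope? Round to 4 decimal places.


b = sum((xi-xbar)(yi-ybar)) / sum((xi-xbar)^2)
n = 4, xbar = 41/4 = 10.25, ybar = 31/4 = 7.75
Sxy = sum((xi-xbar)(yi-ybar)) = 9.25
Sxx = sum((xi-xbar)^2) = 216.75
b = Sxy / Sxx = 37/867 ≈ 0.042676

0.0427
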